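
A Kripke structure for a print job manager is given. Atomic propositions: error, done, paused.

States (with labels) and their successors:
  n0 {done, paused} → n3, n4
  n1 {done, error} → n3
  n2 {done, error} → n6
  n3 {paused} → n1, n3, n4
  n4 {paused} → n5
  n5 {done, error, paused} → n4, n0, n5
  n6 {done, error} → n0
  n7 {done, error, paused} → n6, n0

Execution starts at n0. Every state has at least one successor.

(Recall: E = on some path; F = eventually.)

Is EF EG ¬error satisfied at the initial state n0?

Satisfied

States satisfying EG ¬error: {n0, n3}.
States satisfying EF EG ¬error: {n0, n1, n2, n3, n4, n5, n6, n7}.
Some path from n0 reaches a state where EG ¬error holds.
n0 ∈ Sat(EF EG ¬error).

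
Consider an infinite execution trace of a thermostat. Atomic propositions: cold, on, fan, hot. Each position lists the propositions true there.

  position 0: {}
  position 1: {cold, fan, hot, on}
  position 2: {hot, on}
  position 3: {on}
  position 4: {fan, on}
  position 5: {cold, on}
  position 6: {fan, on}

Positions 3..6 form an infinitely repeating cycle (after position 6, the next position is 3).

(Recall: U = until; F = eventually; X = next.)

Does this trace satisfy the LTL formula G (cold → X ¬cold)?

Yes

cold → X ¬cold holds at every position 0..6, and those are all positions ever visited, so G (cold → X ¬cold) holds.
Positions where cold holds: 1, 5.
Check X ¬cold at each: 1→ok, 5→ok.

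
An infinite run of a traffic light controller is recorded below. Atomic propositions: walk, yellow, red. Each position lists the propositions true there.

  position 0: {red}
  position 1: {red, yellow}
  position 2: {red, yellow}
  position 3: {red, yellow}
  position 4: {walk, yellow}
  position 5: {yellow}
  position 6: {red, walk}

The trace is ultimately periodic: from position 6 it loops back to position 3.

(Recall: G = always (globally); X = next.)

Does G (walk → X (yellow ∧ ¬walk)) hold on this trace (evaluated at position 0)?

walk → X (yellow ∧ ¬walk) holds at every position 0..6, and those are all positions ever visited, so G (walk → X (yellow ∧ ¬walk)) holds.
Positions where walk holds: 4, 6.
Check X (yellow ∧ ¬walk) at each: 4→ok, 6→ok.

Holds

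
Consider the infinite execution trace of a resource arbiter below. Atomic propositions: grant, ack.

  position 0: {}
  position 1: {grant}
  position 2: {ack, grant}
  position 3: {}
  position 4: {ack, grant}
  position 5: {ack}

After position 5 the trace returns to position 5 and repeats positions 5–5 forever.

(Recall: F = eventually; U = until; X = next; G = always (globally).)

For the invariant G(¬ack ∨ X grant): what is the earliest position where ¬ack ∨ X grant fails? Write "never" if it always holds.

Check ¬ack ∨ X grant at each position in order: 0 ✓, 1 ✓.
At position 2 the labels are {ack, grant} and the next position 3 has {}, so ¬ack ∨ X grant is false there. This is the first violation.

2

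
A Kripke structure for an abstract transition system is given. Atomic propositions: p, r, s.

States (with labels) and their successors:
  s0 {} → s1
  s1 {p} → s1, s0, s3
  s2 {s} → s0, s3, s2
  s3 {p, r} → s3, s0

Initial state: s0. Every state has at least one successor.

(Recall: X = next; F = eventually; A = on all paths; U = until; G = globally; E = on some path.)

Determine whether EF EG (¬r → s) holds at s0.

States satisfying EG (¬r → s): {s2, s3}.
States satisfying EF EG (¬r → s): {s0, s1, s2, s3}.
Some path from s0 reaches a state where EG (¬r → s) holds.
s0 ∈ Sat(EF EG (¬r → s)).

Holds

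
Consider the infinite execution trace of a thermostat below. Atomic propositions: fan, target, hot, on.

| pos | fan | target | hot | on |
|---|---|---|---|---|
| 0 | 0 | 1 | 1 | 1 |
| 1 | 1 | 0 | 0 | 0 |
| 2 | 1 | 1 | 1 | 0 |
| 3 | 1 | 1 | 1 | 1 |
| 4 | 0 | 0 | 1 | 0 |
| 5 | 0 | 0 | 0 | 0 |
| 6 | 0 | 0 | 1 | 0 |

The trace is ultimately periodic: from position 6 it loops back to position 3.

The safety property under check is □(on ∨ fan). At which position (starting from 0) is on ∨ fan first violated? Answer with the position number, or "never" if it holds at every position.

4

Check on ∨ fan at each position in order: 0 ✓, 1 ✓, 2 ✓, 3 ✓.
At position 4 the labels are {hot}, so on ∨ fan is false there. This is the first violation.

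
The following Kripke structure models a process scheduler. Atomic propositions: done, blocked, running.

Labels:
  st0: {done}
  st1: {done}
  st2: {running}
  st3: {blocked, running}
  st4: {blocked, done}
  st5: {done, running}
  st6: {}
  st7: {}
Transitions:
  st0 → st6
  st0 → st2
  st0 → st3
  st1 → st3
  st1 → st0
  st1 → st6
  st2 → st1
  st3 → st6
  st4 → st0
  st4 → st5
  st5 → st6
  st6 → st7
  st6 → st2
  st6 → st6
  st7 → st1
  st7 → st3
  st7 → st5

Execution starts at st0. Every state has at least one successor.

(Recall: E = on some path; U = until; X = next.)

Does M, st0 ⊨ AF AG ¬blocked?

States satisfying AG ¬blocked: ∅.
States satisfying AF AG ¬blocked: ∅.
There is a path from st0 along which AG ¬blocked never holds.
st0 ∉ Sat(AF AG ¬blocked).

No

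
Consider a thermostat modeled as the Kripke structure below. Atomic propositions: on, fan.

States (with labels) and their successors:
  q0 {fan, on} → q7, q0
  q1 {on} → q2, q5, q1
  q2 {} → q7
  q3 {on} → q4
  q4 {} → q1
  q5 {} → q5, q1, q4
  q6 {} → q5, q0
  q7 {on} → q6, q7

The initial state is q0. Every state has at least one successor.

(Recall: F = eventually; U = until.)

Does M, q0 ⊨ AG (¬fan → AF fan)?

No

States satisfying ¬fan → AF fan: {q0}.
States satisfying AG (¬fan → AF fan): ∅.
q1 is reachable from q0 and violates ¬fan → AF fan, so AG fails at q0.
q0 ∉ Sat(AG (¬fan → AF fan)).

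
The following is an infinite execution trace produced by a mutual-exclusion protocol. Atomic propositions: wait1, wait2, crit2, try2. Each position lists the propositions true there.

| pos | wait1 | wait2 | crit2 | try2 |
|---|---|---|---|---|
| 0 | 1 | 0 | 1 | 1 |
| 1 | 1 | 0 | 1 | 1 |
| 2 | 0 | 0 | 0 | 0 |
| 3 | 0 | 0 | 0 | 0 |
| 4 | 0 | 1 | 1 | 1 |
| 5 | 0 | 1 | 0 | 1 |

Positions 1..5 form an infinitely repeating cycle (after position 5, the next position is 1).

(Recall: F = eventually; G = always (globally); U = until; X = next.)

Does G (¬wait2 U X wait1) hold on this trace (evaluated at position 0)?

¬wait2 U X wait1 must hold at every position from 0 onward. It fails at position 1, so G (¬wait2 U X wait1) is false.

Does not hold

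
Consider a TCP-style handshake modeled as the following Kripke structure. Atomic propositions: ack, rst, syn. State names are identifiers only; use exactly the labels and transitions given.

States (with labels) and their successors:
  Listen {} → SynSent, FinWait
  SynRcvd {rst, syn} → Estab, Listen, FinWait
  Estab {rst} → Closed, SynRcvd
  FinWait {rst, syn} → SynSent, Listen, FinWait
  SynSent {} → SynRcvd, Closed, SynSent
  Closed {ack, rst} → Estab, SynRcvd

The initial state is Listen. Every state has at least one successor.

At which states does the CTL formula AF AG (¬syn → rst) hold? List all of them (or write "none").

none

States satisfying AG (¬syn → rst): ∅.
States satisfying AF AG (¬syn → rst): ∅.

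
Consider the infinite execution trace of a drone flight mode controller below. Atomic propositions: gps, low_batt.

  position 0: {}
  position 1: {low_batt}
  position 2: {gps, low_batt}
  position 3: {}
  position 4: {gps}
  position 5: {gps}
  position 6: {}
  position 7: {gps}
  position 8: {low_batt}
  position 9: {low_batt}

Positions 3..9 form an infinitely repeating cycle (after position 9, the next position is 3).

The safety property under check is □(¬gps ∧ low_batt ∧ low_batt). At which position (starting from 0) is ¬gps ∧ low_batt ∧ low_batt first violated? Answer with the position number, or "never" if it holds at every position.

0

At position 0 the labels are {}, so ¬gps ∧ low_batt ∧ low_batt is false there. This is the first violation.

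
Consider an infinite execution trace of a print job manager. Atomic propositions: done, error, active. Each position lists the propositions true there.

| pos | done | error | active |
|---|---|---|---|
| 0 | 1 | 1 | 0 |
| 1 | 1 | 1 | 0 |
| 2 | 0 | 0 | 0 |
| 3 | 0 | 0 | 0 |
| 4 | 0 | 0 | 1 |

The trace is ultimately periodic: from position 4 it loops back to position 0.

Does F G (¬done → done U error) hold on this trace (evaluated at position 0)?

No

G (¬done → done U error) is false at every position 0..4, so it never becomes true and F G (¬done → done U error) fails.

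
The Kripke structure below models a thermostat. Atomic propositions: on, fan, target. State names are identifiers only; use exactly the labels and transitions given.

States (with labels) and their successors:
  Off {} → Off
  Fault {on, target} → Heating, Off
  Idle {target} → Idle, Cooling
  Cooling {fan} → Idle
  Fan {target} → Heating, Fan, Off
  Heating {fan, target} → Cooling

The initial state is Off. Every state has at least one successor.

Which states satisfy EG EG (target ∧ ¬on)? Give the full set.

{Idle, Fan}

States satisfying EG (target ∧ ¬on): {Idle, Fan}.
States satisfying EG EG (target ∧ ¬on): {Idle, Fan}.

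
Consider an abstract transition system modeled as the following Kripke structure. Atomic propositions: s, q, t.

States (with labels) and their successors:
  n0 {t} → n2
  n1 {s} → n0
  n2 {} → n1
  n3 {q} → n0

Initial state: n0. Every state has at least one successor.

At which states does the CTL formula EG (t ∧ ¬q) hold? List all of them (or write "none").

States satisfying t ∧ ¬q: {n0}.
States satisfying EG (t ∧ ¬q): ∅.

none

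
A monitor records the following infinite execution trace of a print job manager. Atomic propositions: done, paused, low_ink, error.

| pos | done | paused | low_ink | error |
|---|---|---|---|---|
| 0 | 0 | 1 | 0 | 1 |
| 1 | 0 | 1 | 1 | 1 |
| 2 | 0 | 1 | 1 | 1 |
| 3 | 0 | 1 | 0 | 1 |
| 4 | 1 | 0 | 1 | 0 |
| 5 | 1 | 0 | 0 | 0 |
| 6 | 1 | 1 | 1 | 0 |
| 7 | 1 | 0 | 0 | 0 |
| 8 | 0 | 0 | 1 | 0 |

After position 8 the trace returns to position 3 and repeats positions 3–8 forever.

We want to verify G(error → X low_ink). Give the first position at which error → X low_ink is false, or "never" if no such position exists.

2

Check error → X low_ink at each position in order: 0 ✓, 1 ✓.
At position 2 the labels are {error, low_ink, paused} and the next position 3 has {error, paused}, so error → X low_ink is false there. This is the first violation.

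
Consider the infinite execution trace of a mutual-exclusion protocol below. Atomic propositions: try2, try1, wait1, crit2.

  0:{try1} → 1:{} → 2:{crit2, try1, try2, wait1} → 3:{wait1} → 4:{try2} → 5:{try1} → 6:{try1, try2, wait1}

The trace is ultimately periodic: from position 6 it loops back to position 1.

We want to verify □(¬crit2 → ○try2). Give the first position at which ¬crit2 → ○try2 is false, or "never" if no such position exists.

0

At position 0 the labels are {try1} and the next position 1 has {}, so ¬crit2 → ○try2 is false there. This is the first violation.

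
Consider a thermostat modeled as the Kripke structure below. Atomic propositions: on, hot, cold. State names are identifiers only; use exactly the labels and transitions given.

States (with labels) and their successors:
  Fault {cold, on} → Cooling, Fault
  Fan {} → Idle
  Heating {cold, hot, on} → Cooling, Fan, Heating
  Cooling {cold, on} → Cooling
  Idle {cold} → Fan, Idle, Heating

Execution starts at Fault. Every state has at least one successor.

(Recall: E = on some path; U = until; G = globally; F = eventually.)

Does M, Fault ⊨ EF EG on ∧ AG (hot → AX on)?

Satisfied

States satisfying EG on: {Fault, Heating, Cooling}.
States satisfying EF EG on: {Fault, Fan, Heating, Cooling, Idle}.
States satisfying hot → AX on: {Fault, Fan, Cooling, Idle}.
States satisfying AG (hot → AX on): {Fault, Cooling}.
States satisfying EF EG on ∧ AG (hot → AX on): {Fault, Cooling}.
Fault ∈ Sat(EF EG on ∧ AG (hot → AX on)).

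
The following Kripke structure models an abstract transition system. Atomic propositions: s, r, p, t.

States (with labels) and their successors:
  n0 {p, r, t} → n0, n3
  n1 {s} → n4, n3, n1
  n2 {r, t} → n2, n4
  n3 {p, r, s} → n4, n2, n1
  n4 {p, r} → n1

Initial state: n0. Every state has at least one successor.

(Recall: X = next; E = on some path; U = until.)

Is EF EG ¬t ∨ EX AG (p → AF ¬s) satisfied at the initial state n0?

States satisfying EG ¬t: {n1, n3, n4}.
States satisfying EF EG ¬t: {n0, n1, n2, n3, n4}.
States satisfying AG (p → AF ¬s): ∅.
States satisfying EX AG (p → AF ¬s): ∅.
States satisfying EF EG ¬t ∨ EX AG (p → AF ¬s): {n0, n1, n2, n3, n4}.
n0 ∈ Sat(EF EG ¬t ∨ EX AG (p → AF ¬s)).

Holds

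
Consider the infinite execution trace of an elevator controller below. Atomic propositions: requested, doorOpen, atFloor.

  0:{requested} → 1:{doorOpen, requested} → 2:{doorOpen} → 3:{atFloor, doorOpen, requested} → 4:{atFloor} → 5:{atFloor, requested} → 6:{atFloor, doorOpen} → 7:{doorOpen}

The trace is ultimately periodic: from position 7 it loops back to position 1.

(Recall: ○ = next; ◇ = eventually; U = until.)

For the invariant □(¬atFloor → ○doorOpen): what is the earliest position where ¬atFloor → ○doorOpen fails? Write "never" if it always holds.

never

¬atFloor → ○doorOpen holds at every position 0..7, and those are all the positions the trace ever visits, so the invariant □(¬atFloor → ○doorOpen) is never violated.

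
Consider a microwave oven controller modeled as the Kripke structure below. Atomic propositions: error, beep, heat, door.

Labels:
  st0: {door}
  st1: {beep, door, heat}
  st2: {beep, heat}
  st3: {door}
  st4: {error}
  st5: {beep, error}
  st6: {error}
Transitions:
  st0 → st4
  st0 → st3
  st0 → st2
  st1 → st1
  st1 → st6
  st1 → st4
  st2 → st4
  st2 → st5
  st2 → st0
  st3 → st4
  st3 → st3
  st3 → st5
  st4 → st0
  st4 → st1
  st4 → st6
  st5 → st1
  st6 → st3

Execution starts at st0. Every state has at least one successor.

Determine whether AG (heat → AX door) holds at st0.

Does not hold

States satisfying heat → AX door: {st0, st3, st4, st5, st6}.
States satisfying AG (heat → AX door): ∅.
st1 is reachable from st0 and violates heat → AX door, so AG fails at st0.
st0 ∉ Sat(AG (heat → AX door)).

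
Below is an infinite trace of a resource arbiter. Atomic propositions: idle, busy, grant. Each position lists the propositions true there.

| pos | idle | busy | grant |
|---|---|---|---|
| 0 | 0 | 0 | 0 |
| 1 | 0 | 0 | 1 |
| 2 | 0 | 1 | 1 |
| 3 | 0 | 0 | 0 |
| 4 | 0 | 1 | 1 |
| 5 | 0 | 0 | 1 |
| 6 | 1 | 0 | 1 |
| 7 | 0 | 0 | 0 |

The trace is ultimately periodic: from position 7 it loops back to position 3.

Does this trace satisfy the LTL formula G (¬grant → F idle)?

Satisfied

¬grant → F idle holds at every position 0..7, and those are all positions ever visited, so G (¬grant → F idle) holds.
Positions where ¬grant holds: 0, 3, 7.
Check F idle at each: 0→ok, 3→ok, 7→ok.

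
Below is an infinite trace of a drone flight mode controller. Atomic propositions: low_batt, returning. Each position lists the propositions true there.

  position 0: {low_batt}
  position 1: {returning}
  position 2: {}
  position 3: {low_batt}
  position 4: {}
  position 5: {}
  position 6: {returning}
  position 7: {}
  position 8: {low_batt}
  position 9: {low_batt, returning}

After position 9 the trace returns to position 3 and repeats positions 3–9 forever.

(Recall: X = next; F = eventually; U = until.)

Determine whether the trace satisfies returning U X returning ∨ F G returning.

Walking from position 0: X returning first holds at position 0, and returning holds at every earlier position along the way, so returning U X returning holds.
G returning is false at every position 0..9, so it never becomes true and F G returning fails.
At position 0: returning U X returning is true; F G returning is false; so returning U X returning ∨ F G returning is true.

Yes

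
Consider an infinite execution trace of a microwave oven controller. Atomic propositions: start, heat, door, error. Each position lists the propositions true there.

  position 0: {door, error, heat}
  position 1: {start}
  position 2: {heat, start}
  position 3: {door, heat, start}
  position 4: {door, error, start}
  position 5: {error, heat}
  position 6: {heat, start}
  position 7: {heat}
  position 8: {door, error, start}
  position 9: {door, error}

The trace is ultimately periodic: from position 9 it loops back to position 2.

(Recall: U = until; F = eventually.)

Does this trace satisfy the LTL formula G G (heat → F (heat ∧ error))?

G (heat → F (heat ∧ error)) holds at every position 0..9, and those are all positions ever visited, so G G (heat → F (heat ∧ error)) holds.

Yes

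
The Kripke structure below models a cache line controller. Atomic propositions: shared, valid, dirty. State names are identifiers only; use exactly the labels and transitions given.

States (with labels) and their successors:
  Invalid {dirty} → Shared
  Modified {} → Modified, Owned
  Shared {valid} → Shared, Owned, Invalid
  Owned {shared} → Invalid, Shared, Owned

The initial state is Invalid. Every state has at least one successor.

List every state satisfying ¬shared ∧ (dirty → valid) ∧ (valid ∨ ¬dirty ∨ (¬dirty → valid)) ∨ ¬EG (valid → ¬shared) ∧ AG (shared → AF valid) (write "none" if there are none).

States satisfying ¬shared: {Invalid, Modified, Shared}.
States satisfying dirty → valid: {Modified, Shared, Owned}.
States satisfying ¬shared ∧ (dirty → valid): {Modified, Shared}.
States satisfying ¬dirty: {Modified, Shared, Owned}.
States satisfying valid ∨ ¬dirty: {Modified, Shared, Owned}.
States satisfying ¬dirty → valid: {Invalid, Shared}.
States satisfying valid ∨ ¬dirty ∨ (¬dirty → valid): {Invalid, Modified, Shared, Owned}.
States satisfying valid → ¬shared: {Invalid, Modified, Shared, Owned}.
States satisfying EG (valid → ¬shared): {Invalid, Modified, Shared, Owned}.
States satisfying ¬EG (valid → ¬shared): ∅.
States satisfying shared → AF valid: {Invalid, Modified, Shared}.
States satisfying AG (shared → AF valid): ∅.
States satisfying ¬EG (valid → ¬shared) ∧ AG (shared → AF valid): ∅.
States satisfying ¬shared ∧ (dirty → valid) ∧ (valid ∨ ¬dirty ∨ (¬dirty → valid)) ∨ ¬EG (valid → ¬shared) ∧ AG (shared → AF valid): {Modified, Shared}.

{Modified, Shared}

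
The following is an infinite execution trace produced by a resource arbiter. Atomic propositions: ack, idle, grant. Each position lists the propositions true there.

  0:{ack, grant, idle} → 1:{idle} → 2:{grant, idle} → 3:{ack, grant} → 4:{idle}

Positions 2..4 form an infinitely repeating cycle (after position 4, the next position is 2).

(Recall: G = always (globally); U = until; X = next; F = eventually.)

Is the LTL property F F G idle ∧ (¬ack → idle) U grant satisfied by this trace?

Does not hold

F G idle is false at every position 0..4, so it never becomes true and F F G idle fails.
Walking from position 0: grant first holds at position 0, and ¬ack → idle holds at every earlier position along the way, so (¬ack → idle) U grant holds.
At position 0: F F G idle is false; (¬ack → idle) U grant is true; so F F G idle ∧ (¬ack → idle) U grant is false.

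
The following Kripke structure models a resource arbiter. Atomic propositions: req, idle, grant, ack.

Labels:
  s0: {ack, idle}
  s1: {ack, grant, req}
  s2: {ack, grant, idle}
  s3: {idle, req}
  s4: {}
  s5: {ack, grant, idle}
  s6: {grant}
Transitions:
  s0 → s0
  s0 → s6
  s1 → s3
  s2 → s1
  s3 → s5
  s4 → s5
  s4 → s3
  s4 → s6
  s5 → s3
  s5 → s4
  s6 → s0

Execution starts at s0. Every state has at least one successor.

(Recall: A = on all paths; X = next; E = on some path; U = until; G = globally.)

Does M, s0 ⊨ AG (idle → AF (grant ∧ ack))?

States satisfying idle → AF (grant ∧ ack): {s1, s2, s3, s4, s5, s6}.
States satisfying AG (idle → AF (grant ∧ ack)): ∅.
s0 is reachable from s0 and violates idle → AF (grant ∧ ack), so AG fails at s0.
s0 ∉ Sat(AG (idle → AF (grant ∧ ack))).

Violated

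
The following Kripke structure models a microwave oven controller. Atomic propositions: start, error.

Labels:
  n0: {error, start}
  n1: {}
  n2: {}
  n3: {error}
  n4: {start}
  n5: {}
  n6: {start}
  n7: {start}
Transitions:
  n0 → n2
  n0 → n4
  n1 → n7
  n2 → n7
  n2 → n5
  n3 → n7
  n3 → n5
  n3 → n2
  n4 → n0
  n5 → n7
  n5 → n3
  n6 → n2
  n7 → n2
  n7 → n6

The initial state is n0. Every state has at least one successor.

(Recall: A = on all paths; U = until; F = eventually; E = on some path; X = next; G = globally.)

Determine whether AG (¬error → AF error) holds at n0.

States satisfying ¬error → AF error: {n0, n3, n4}.
States satisfying AG (¬error → AF error): ∅.
n2 is reachable from n0 and violates ¬error → AF error, so AG fails at n0.
n0 ∉ Sat(AG (¬error → AF error)).

No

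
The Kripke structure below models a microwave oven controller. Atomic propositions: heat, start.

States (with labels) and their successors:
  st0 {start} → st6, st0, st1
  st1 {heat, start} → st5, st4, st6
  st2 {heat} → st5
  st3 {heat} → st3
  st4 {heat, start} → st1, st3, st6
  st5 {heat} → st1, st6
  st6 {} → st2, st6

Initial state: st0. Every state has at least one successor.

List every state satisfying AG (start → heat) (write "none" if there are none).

States satisfying start → heat: {st1, st2, st3, st4, st5, st6}.
States satisfying AG (start → heat): {st1, st2, st3, st4, st5, st6}.

{st1, st2, st3, st4, st5, st6}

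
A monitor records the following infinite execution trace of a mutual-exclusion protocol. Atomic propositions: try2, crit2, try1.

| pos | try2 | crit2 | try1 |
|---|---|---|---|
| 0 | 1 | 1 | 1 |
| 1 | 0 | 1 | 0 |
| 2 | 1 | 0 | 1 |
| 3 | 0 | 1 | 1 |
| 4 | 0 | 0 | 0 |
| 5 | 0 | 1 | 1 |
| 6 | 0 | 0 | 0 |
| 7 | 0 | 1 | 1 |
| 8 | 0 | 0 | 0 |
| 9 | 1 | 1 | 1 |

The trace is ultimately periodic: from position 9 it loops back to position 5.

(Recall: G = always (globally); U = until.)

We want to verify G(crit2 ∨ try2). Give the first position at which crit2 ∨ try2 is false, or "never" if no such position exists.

4

Check crit2 ∨ try2 at each position in order: 0 ✓, 1 ✓, 2 ✓, 3 ✓.
At position 4 the labels are {}, so crit2 ∨ try2 is false there. This is the first violation.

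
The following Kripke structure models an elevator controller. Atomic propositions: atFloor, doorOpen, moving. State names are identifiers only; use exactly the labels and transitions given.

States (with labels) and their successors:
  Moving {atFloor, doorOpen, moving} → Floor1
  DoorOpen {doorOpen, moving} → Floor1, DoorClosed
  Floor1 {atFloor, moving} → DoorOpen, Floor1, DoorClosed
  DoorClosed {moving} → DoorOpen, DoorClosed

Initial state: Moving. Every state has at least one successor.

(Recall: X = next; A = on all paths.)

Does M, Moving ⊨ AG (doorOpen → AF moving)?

Satisfied

States satisfying doorOpen → AF moving: {Moving, DoorOpen, Floor1, DoorClosed}.
States satisfying AG (doorOpen → AF moving): {Moving, DoorOpen, Floor1, DoorClosed}.
Every state reachable from Moving satisfies doorOpen → AF moving.
Moving ∈ Sat(AG (doorOpen → AF moving)).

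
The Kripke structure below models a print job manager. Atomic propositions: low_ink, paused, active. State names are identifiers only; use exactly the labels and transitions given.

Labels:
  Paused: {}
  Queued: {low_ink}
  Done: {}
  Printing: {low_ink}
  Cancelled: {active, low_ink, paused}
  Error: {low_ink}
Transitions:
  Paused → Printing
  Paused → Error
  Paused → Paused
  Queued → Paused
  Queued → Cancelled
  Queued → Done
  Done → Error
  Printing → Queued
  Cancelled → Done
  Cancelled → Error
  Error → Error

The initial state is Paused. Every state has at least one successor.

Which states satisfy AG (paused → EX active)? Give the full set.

{Done, Error}

States satisfying paused → EX active: {Paused, Queued, Done, Printing, Error}.
States satisfying AG (paused → EX active): {Done, Error}.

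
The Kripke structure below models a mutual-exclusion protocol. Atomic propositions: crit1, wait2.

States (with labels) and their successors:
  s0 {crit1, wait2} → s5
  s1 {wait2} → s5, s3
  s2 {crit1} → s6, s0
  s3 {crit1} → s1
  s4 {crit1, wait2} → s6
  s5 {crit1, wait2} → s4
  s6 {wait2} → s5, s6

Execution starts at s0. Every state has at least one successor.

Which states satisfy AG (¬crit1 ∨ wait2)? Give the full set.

States satisfying ¬crit1 ∨ wait2: {s0, s1, s4, s5, s6}.
States satisfying AG (¬crit1 ∨ wait2): {s0, s4, s5, s6}.

{s0, s4, s5, s6}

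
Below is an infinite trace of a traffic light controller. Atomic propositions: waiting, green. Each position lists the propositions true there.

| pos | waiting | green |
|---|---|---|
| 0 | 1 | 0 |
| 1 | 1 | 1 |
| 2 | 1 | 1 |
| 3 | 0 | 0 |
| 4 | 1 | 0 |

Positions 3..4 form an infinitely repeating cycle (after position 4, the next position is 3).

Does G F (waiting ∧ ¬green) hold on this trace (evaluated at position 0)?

F (waiting ∧ ¬green) holds at every position 0..4, and those are all positions ever visited, so G F (waiting ∧ ¬green) holds.

Holds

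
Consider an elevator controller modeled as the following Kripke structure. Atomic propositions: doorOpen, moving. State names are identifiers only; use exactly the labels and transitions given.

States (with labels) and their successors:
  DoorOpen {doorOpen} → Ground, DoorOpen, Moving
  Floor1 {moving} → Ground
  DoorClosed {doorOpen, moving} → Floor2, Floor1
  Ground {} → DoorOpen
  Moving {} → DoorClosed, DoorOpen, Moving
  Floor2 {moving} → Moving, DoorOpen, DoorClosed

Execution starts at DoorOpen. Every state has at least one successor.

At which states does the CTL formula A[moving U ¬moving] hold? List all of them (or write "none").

{DoorOpen, Floor1, Ground, Moving}

States satisfying moving: {Floor1, DoorClosed, Floor2}.
States satisfying ¬moving: {DoorOpen, Ground, Moving}.
States satisfying A[moving U ¬moving]: {DoorOpen, Floor1, Ground, Moving}.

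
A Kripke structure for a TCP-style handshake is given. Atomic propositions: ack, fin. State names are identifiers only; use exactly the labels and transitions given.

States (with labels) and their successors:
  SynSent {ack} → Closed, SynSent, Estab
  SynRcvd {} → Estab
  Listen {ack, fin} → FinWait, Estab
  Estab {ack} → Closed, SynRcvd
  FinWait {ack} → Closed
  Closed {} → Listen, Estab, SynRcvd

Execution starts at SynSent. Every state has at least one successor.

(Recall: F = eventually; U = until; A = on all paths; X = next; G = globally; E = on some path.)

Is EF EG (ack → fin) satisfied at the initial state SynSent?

States satisfying EG (ack → fin): ∅.
States satisfying EF EG (ack → fin): ∅.
No suitable path/successor from SynSent witnesses the formula.
SynSent ∉ Sat(EF EG (ack → fin)).

Violated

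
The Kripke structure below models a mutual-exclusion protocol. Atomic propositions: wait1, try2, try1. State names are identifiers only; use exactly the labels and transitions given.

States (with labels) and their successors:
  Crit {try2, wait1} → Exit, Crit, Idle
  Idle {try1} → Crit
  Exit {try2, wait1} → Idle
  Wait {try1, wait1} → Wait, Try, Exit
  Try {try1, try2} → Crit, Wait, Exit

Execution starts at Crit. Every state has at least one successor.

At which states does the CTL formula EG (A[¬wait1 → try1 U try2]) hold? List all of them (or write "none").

{Crit, Idle, Exit, Try}

States satisfying A[¬wait1 → try1 U try2]: {Crit, Idle, Exit, Try}.
States satisfying EG (A[¬wait1 → try1 U try2]): {Crit, Idle, Exit, Try}.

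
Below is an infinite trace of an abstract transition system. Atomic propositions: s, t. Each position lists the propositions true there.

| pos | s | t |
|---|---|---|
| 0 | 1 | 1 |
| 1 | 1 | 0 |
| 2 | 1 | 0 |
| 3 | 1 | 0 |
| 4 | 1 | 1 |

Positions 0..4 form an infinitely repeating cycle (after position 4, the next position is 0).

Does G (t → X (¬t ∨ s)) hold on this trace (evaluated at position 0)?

Satisfied

t → X (¬t ∨ s) holds at every position 0..4, and those are all positions ever visited, so G (t → X (¬t ∨ s)) holds.
Positions where t holds: 0, 4.
Check X (¬t ∨ s) at each: 0→ok, 4→ok.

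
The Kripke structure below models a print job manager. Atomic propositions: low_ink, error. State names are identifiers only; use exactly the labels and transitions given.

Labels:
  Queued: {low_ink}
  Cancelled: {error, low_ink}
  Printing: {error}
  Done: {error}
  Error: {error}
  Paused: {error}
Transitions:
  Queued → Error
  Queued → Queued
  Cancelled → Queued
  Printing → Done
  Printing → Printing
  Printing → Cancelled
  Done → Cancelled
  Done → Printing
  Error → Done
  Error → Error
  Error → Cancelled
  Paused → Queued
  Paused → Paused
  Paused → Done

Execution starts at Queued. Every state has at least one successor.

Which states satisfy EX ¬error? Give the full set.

States satisfying ¬error: {Queued}.
States satisfying EX ¬error: {Queued, Cancelled, Paused}.

{Queued, Cancelled, Paused}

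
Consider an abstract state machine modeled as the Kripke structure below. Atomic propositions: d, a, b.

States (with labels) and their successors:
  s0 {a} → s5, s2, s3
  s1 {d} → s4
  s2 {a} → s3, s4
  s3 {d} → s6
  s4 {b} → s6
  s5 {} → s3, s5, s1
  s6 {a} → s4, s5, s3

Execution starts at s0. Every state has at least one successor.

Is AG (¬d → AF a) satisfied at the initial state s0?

No

States satisfying ¬d → AF a: {s0, s1, s2, s3, s4, s6}.
States satisfying AG (¬d → AF a): ∅.
s5 is reachable from s0 and violates ¬d → AF a, so AG fails at s0.
s0 ∉ Sat(AG (¬d → AF a)).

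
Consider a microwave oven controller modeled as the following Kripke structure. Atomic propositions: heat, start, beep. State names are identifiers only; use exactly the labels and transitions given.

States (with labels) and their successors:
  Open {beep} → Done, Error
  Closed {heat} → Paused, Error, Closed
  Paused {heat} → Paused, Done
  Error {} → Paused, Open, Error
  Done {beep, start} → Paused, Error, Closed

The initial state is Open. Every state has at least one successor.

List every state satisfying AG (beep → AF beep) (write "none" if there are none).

States satisfying beep → AF beep: {Open, Closed, Paused, Error, Done}.
States satisfying AG (beep → AF beep): {Open, Closed, Paused, Error, Done}.

{Open, Closed, Paused, Error, Done}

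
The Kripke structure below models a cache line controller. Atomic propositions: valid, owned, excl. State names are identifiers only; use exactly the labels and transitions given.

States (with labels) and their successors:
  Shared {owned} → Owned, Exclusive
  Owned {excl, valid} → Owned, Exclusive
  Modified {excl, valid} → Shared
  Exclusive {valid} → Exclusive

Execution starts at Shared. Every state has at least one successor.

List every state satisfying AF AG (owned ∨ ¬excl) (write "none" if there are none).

States satisfying AG (owned ∨ ¬excl): {Exclusive}.
States satisfying AF AG (owned ∨ ¬excl): {Exclusive}.

{Exclusive}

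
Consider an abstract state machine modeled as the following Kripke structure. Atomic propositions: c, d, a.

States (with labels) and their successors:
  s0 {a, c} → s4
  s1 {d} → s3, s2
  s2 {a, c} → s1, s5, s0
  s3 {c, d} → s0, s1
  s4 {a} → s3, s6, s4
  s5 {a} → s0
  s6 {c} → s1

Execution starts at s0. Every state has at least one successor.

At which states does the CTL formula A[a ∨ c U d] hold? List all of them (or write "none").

States satisfying a ∨ c: {s0, s2, s3, s4, s5, s6}.
States satisfying d: {s1, s3}.
States satisfying A[a ∨ c U d]: {s1, s3, s6}.

{s1, s3, s6}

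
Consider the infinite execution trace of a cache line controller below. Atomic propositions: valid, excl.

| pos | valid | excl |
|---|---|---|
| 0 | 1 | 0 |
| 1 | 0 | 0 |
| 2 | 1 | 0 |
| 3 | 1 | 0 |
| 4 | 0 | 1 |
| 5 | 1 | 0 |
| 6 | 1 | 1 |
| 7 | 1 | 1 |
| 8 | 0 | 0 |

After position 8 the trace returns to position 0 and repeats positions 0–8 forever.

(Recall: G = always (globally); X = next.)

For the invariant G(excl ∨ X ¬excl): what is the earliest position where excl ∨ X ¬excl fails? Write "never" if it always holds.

Check excl ∨ X ¬excl at each position in order: 0 ✓, 1 ✓, 2 ✓.
At position 3 the labels are {valid} and the next position 4 has {excl}, so excl ∨ X ¬excl is false there. This is the first violation.

3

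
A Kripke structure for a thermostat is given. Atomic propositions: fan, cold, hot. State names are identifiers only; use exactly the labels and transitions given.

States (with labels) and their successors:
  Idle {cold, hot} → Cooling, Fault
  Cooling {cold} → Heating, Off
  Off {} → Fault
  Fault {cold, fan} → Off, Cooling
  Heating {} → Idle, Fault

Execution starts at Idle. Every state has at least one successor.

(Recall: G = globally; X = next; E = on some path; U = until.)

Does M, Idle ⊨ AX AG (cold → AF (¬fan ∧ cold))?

States satisfying AG (cold → AF (¬fan ∧ cold)): ∅.
States satisfying AX AG (cold → AF (¬fan ∧ cold)): ∅.
Idle ∉ Sat(AX AG (cold → AF (¬fan ∧ cold))).

Does not hold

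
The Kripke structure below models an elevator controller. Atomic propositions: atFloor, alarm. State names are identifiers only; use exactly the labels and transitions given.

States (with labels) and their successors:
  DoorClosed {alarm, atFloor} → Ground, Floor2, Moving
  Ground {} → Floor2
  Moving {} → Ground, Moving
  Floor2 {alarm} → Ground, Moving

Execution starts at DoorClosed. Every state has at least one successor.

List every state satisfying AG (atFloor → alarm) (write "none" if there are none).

States satisfying atFloor → alarm: {DoorClosed, Ground, Moving, Floor2}.
States satisfying AG (atFloor → alarm): {DoorClosed, Ground, Moving, Floor2}.

{DoorClosed, Ground, Moving, Floor2}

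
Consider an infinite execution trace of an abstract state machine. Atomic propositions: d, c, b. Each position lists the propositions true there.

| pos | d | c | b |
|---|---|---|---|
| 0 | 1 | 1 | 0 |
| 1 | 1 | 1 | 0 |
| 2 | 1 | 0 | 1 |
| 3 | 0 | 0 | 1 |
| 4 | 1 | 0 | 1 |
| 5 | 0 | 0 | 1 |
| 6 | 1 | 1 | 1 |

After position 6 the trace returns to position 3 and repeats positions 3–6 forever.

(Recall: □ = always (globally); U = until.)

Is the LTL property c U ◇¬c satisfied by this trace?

Satisfied

Walking from position 0: ◇¬c first holds at position 0, and c holds at every earlier position along the way, so c U ◇¬c holds.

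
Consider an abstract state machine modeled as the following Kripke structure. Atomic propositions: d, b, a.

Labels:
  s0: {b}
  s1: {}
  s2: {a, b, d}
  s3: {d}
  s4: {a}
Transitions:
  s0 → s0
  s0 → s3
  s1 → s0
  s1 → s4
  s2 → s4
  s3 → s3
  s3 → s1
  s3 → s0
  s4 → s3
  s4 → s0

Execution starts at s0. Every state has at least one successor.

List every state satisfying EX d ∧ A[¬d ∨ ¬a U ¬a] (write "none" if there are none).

States satisfying d: {s2, s3}.
States satisfying EX d: {s0, s3, s4}.
States satisfying ¬d ∨ ¬a: {s0, s1, s3, s4}.
States satisfying ¬a: {s0, s1, s3}.
States satisfying A[¬d ∨ ¬a U ¬a]: {s0, s1, s3, s4}.
States satisfying EX d ∧ A[¬d ∨ ¬a U ¬a]: {s0, s3, s4}.

{s0, s3, s4}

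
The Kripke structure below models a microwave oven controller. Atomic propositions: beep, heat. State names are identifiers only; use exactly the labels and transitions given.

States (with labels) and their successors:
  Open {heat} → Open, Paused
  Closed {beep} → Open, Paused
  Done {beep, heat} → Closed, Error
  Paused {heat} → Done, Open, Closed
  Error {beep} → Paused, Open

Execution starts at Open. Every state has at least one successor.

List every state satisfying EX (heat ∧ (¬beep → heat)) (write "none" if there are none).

{Open, Closed, Paused, Error}

States satisfying heat ∧ (¬beep → heat): {Open, Done, Paused}.
States satisfying EX (heat ∧ (¬beep → heat)): {Open, Closed, Paused, Error}.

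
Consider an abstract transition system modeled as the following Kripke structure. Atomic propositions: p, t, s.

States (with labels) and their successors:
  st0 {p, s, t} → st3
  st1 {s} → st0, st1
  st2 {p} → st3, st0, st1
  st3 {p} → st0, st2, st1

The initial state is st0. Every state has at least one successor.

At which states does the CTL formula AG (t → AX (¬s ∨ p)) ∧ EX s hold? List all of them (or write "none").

States satisfying t → AX (¬s ∨ p): {st0, st1, st2, st3}.
States satisfying AG (t → AX (¬s ∨ p)): {st0, st1, st2, st3}.
States satisfying s: {st0, st1}.
States satisfying EX s: {st1, st2, st3}.
States satisfying AG (t → AX (¬s ∨ p)) ∧ EX s: {st1, st2, st3}.

{st1, st2, st3}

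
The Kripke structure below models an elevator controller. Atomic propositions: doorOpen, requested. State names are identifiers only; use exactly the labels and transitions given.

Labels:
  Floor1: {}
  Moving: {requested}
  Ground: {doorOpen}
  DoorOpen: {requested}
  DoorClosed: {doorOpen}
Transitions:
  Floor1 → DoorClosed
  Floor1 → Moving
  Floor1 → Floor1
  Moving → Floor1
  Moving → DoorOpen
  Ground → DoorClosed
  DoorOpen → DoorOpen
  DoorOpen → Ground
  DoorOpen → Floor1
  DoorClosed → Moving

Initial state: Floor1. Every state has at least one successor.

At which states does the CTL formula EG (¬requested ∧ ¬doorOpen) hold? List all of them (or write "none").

{Floor1}

States satisfying ¬requested ∧ ¬doorOpen: {Floor1}.
States satisfying EG (¬requested ∧ ¬doorOpen): {Floor1}.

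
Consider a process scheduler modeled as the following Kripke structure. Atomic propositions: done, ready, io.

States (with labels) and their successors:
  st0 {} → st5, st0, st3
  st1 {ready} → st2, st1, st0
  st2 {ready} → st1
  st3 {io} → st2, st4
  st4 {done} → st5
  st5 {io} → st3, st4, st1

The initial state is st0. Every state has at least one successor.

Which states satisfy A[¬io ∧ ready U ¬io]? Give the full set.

{st0, st1, st2, st4}

States satisfying ¬io ∧ ready: {st1, st2}.
States satisfying ¬io: {st0, st1, st2, st4}.
States satisfying A[¬io ∧ ready U ¬io]: {st0, st1, st2, st4}.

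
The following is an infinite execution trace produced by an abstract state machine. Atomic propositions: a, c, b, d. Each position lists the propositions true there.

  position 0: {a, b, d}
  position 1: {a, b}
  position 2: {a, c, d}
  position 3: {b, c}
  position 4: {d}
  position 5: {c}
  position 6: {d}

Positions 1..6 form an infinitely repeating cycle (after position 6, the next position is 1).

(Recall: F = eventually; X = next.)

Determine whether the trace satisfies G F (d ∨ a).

Holds

F (d ∨ a) holds at every position 0..6, and those are all positions ever visited, so G F (d ∨ a) holds.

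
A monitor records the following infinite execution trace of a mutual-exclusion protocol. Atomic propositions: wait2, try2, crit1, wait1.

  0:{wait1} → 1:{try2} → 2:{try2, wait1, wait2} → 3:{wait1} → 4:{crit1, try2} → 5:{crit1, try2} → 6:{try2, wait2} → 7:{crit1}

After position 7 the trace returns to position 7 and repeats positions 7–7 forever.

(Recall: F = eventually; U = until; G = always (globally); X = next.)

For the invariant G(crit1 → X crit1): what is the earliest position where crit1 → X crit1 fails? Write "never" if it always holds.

5

Check crit1 → X crit1 at each position in order: 0 ✓, 1 ✓, 2 ✓, 3 ✓, 4 ✓.
At position 5 the labels are {crit1, try2} and the next position 6 has {try2, wait2}, so crit1 → X crit1 is false there. This is the first violation.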